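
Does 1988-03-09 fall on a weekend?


Anchor: Jan 1, 1988. With p = 1988 - 1 = 1987: (p + p//4 - p//100 + p//400) mod 7 = (1987 + 496 - 19 + 4) mod 7 = 2468 mod 7 = 4 -> Friday (Mon=0 ... Sun=6)
Day of year: 69; offset = 68
Weekday index = (4 + 68) mod 7 = 2 -> Wednesday
Weekend days: Saturday, Sunday

No


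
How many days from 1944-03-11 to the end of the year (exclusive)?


Day of year: 71 of 366
Remaining = 366 - 71

295 days


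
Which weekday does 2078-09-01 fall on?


Date: September 1, 2078
Anchor: Jan 1, 2078. With p = 2078 - 1 = 2077: (p + p//4 - p//100 + p//400) mod 7 = (2077 + 519 - 20 + 5) mod 7 = 2581 mod 7 = 5 -> Saturday (Mon=0 ... Sun=6)
Days before September (Jan-Aug): 243; offset = 243 + 1 - 1 = 243
Weekday index = (5 + 243) mod 7 = 3

Day of the week: Thursday


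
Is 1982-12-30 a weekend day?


Anchor: Jan 1, 1982. With p = 1982 - 1 = 1981: (p + p//4 - p//100 + p//400) mod 7 = (1981 + 495 - 19 + 4) mod 7 = 2461 mod 7 = 4 -> Friday (Mon=0 ... Sun=6)
Day of year: 364; offset = 363
Weekday index = (4 + 363) mod 7 = 3 -> Thursday
Weekend days: Saturday, Sunday

No


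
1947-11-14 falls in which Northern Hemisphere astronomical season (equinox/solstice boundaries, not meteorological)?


Date: November 14
Astronomical Autumn (approx.; exact equinox/solstice day varies by year): September 22 to December 20
November 14 falls within the Autumn window

Autumn


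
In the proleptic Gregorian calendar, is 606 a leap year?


Gregorian leap year rule: divisible by 4, but not by 100, unless also by 400.
606 is not divisible by 4 -> not a leap year

No


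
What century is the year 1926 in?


Century = (year - 1) // 100 + 1
= (1926 - 1) // 100 + 1
= 1925 // 100 + 1
= 19 + 1

20th century


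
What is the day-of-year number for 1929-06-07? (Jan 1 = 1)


Date: June 7, 1929
Days in months 1 through 5: 151
Plus 7 days in June

Day of year: 158


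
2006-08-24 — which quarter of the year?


Month: August (month 8)
Q1: Jan-Mar, Q2: Apr-Jun, Q3: Jul-Sep, Q4: Oct-Dec

Q3


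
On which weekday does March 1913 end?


March 1913 has 31 days
Anchor: Jan 1, 1913. With p = 1913 - 1 = 1912: (p + p//4 - p//100 + p//400) mod 7 = (1912 + 478 - 19 + 4) mod 7 = 2375 mod 7 = 2 -> Wednesday (Mon=0 ... Sun=6)
Days before March (Jan-Feb): 59; March 1 index = (2 + 59) mod 7 = 5 -> Saturday
Last day offset: 31 - 1 = 30 days
Weekday index = (5 + 30) mod 7 = 0

Monday, March 31


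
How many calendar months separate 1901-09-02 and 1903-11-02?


From September 1901 to November 1903
2 years * 12 = 24 months, plus 2 months = 26

26 months


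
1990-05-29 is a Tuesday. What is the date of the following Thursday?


Current: Tuesday
Target: Thursday
Days ahead: 2

Next Thursday: 1990-05-31


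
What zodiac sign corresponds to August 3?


Date: August 3
Conventional tropical zodiac dates: Leo from July 23 onward; Virgo starts August 23
August 3 falls within the Leo range

Leo


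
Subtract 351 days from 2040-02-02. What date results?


Start: 2040-02-02, subtract 351 days
Back 2 days from February 2 reaches January 31, 2040 -> 349 left
January 2040 has 31 days -> back to December 31, 2039 -> 318 left
December 2039 has 31 days -> back to November 30, 2039 -> 287 left
November 2039 has 30 days -> back to October 31, 2039 -> 257 left
October 2039 has 31 days -> back to September 30, 2039 -> 226 left
September 2039 has 30 days -> back to August 31, 2039 -> 196 left
August 2039 has 31 days -> back to July 31, 2039 -> 165 left
July 2039 has 31 days -> back to June 30, 2039 -> 134 left
June 2039 has 30 days -> back to May 31, 2039 -> 104 left
May 2039 has 31 days -> back to April 30, 2039 -> 73 left
April 2039 has 30 days -> back to March 31, 2039 -> 43 left
March 2039 has 31 days -> back to February 28, 2039 -> 12 left
February 2039: 28 - 12 = 16 -> lands on February 16

Result: 2039-02-16


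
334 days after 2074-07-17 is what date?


Start: 2074-07-17, add 334 days
July 2074 has 31 days: 31 - 17 = 14 days to July 31 -> 320 left
August 2074 has 31 days -> 289 left
September 2074 has 30 days -> 259 left
October 2074 has 31 days -> 228 left
November 2074 has 30 days -> 198 left
December 2074 has 31 days -> 167 left
January 2075 has 31 days -> 136 left
February 2075 has 28 days -> 108 left
March 2075 has 31 days -> 77 left
April 2075 has 30 days -> 47 left
May 2075 has 31 days -> 16 left
June 2075: 16 <= 30 -> lands on June 16

Result: 2075-06-16


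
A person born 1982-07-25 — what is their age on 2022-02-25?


Birth: 1982-07-25
Reference: 2022-02-25
Year difference: 2022 - 1982 = 40
Birthday not yet reached in 2022, subtract 1

39 years old


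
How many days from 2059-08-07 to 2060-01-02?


From 2059-08-07 to 2060-01-02
2059-08-07: days before August = 31 + 28 + 31 + 30 + 31 + 30 + 31 = 212 (2059 is not a leap year); day of year = 212 + 7 = 219
2060-01-02: day of year = 2
Rest of 2059: 365 - 219 = 146
Total = 146 + 2 = 148

148 days


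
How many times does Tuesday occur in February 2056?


February 2056 has 29 days
Anchor: Jan 1, 2056. With p = 2056 - 1 = 2055: (p + p//4 - p//100 + p//400) mod 7 = (2055 + 513 - 20 + 5) mod 7 = 2553 mod 7 = 5 -> Saturday (Mon=0 ... Sun=6)
Days before February (Jan): 31; February 1 index = (5 + 31) mod 7 = 1 -> Tuesday
First Tuesday is February 1
Tuesdays: 1, 8, 15, 22, 29

5 Tuesdays


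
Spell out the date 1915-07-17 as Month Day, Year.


ISO 1915-07-17 parses as year=1915, month=07, day=17
Month 7 -> July

July 17, 1915


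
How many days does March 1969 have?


March 1969

31 days


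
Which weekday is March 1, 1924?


Target: March 1, 1924
Anchor: Jan 1, 1924. With p = 1924 - 1 = 1923: (p + p//4 - p//100 + p//400) mod 7 = (1923 + 480 - 19 + 4) mod 7 = 2388 mod 7 = 1 -> Tuesday (Mon=0 ... Sun=6)
Days before March (Jan-Feb): 60 days
Weekday index = (1 + 60) mod 7 = 5

Saturday


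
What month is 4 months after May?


May is month 5
5 + 4 = 9

September


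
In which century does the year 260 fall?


Century = (year - 1) // 100 + 1
= (260 - 1) // 100 + 1
= 259 // 100 + 1
= 2 + 1

3rd century


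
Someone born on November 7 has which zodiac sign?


Date: November 7
Conventional tropical zodiac dates: Scorpio from October 23 onward; Sagittarius starts November 22
November 7 falls within the Scorpio range

Scorpio


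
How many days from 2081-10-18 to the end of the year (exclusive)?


Day of year: 291 of 365
Remaining = 365 - 291

74 days


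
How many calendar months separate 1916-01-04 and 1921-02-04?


From January 1916 to February 1921
5 years * 12 = 60 months, plus 1 month = 61

61 months


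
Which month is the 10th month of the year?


Month 10 of 12

October


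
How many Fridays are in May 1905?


May 1905 has 31 days
Anchor: Jan 1, 1905. With p = 1905 - 1 = 1904: (p + p//4 - p//100 + p//400) mod 7 = (1904 + 476 - 19 + 4) mod 7 = 2365 mod 7 = 6 -> Sunday (Mon=0 ... Sun=6)
Days before May (Jan-Apr): 120; May 1 index = (6 + 120) mod 7 = 0 -> Monday
First Friday is May 5
Fridays: 5, 12, 19, 26

4 Fridays


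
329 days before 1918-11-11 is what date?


Start: 1918-11-11, subtract 329 days
Back 11 days from November 11 reaches October 31, 1918 -> 318 left
October 1918 has 31 days -> back to September 30, 1918 -> 287 left
September 1918 has 30 days -> back to August 31, 1918 -> 257 left
August 1918 has 31 days -> back to July 31, 1918 -> 226 left
July 1918 has 31 days -> back to June 30, 1918 -> 195 left
June 1918 has 30 days -> back to May 31, 1918 -> 165 left
May 1918 has 31 days -> back to April 30, 1918 -> 134 left
April 1918 has 30 days -> back to March 31, 1918 -> 104 left
March 1918 has 31 days -> back to February 28, 1918 -> 73 left
February 1918 has 28 days -> back to January 31, 1918 -> 45 left
January 1918 has 31 days -> back to December 31, 1917 -> 14 left
December 1917: 31 - 14 = 17 -> lands on December 17

Result: 1917-12-17


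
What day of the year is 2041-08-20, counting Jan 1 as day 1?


Date: August 20, 2041
Days in months 1 through 7: 212
Plus 20 days in August

Day of year: 232


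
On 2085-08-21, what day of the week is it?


Date: August 21, 2085
Anchor: Jan 1, 2085. With p = 2085 - 1 = 2084: (p + p//4 - p//100 + p//400) mod 7 = (2084 + 521 - 20 + 5) mod 7 = 2590 mod 7 = 0 -> Monday (Mon=0 ... Sun=6)
Days before August (Jan-Jul): 212; offset = 212 + 21 - 1 = 232
Weekday index = (0 + 232) mod 7 = 1

Day of the week: Tuesday


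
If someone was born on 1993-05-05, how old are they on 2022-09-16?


Birth: 1993-05-05
Reference: 2022-09-16
Year difference: 2022 - 1993 = 29

29 years old


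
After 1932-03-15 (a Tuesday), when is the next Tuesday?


Current: Tuesday
Target: Tuesday
Days ahead: 7

Next Tuesday: 1932-03-22


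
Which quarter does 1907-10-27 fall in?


Month: October (month 10)
Q1: Jan-Mar, Q2: Apr-Jun, Q3: Jul-Sep, Q4: Oct-Dec

Q4


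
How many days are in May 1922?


May 1922

31 days


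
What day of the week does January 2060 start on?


Target: January 1, 2060
Anchor: Jan 1, 2060. With p = 2060 - 1 = 2059: (p + p//4 - p//100 + p//400) mod 7 = (2059 + 514 - 20 + 5) mod 7 = 2558 mod 7 = 3 -> Thursday (Mon=0 ... Sun=6)
Offset from anchor: 0 days
Weekday index = (3 + 0) mod 7 = 3

Thursday


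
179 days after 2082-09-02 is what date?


Start: 2082-09-02, add 179 days
September 2082 has 30 days: 30 - 2 = 28 days to September 30 -> 151 left
October 2082 has 31 days -> 120 left
November 2082 has 30 days -> 90 left
December 2082 has 31 days -> 59 left
January 2083 has 31 days -> 28 left
February 2083: 28 <= 28 -> lands on February 28

Result: 2083-02-28


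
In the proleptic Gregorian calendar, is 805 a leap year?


Gregorian leap year rule: divisible by 4, but not by 100, unless also by 400.
805 is not divisible by 4 -> not a leap year

No


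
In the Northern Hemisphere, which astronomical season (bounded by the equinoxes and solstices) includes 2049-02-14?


Date: February 14
Astronomical Winter (approx.; exact equinox/solstice day varies by year): December 21 to March 19
February 14 falls within the Winter window

Winter


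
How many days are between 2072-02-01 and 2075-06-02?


From 2072-02-01 to 2075-06-02
2072-02-01: days before February = 31; day of year = 31 + 1 = 32
2075-06-02: days before June = 31 + 28 + 31 + 30 + 31 = 151 (2075 is not a leap year); day of year = 151 + 2 = 153
Rest of 2072: 366 - 32 = 334
Full years 2073 (365), 2074 (365): 730
Total = 334 + 730 + 153 = 1217

1217 days


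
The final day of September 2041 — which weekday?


September 2041 has 30 days
Anchor: Jan 1, 2041. With p = 2041 - 1 = 2040: (p + p//4 - p//100 + p//400) mod 7 = (2040 + 510 - 20 + 5) mod 7 = 2535 mod 7 = 1 -> Tuesday (Mon=0 ... Sun=6)
Days before September (Jan-Aug): 243; September 1 index = (1 + 243) mod 7 = 6 -> Sunday
Last day offset: 30 - 1 = 29 days
Weekday index = (6 + 29) mod 7 = 0

Monday, September 30


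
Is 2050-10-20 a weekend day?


Anchor: Jan 1, 2050. With p = 2050 - 1 = 2049: (p + p//4 - p//100 + p//400) mod 7 = (2049 + 512 - 20 + 5) mod 7 = 2546 mod 7 = 5 -> Saturday (Mon=0 ... Sun=6)
Day of year: 293; offset = 292
Weekday index = (5 + 292) mod 7 = 3 -> Thursday
Weekend days: Saturday, Sunday

No


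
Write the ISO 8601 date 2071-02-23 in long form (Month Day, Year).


ISO 2071-02-23 parses as year=2071, month=02, day=23
Month 2 -> February

February 23, 2071


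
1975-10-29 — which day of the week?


Date: October 29, 1975
Anchor: Jan 1, 1975. With p = 1975 - 1 = 1974: (p + p//4 - p//100 + p//400) mod 7 = (1974 + 493 - 19 + 4) mod 7 = 2452 mod 7 = 2 -> Wednesday (Mon=0 ... Sun=6)
Days before October (Jan-Sep): 273; offset = 273 + 29 - 1 = 301
Weekday index = (2 + 301) mod 7 = 2

Day of the week: Wednesday


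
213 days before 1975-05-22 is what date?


Start: 1975-05-22, subtract 213 days
Back 22 days from May 22 reaches April 30, 1975 -> 191 left
April 1975 has 30 days -> back to March 31, 1975 -> 161 left
March 1975 has 31 days -> back to February 28, 1975 -> 130 left
February 1975 has 28 days -> back to January 31, 1975 -> 102 left
January 1975 has 31 days -> back to December 31, 1974 -> 71 left
December 1974 has 31 days -> back to November 30, 1974 -> 40 left
November 1974 has 30 days -> back to October 31, 1974 -> 10 left
October 1974: 31 - 10 = 21 -> lands on October 21

Result: 1974-10-21


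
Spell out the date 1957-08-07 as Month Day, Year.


ISO 1957-08-07 parses as year=1957, month=08, day=07
Month 8 -> August

August 7, 1957


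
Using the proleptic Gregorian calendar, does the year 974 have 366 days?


Gregorian leap year rule: divisible by 4, but not by 100, unless also by 400.
974 is not divisible by 4 -> not a leap year

No


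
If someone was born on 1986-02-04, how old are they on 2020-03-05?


Birth: 1986-02-04
Reference: 2020-03-05
Year difference: 2020 - 1986 = 34

34 years old


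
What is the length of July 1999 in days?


July 1999

31 days


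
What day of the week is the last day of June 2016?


June 2016 has 30 days
Anchor: Jan 1, 2016. With p = 2016 - 1 = 2015: (p + p//4 - p//100 + p//400) mod 7 = (2015 + 503 - 20 + 5) mod 7 = 2503 mod 7 = 4 -> Friday (Mon=0 ... Sun=6)
Days before June (Jan-May): 152; June 1 index = (4 + 152) mod 7 = 2 -> Wednesday
Last day offset: 30 - 1 = 29 days
Weekday index = (2 + 29) mod 7 = 3

Thursday, June 30


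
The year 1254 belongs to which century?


Century = (year - 1) // 100 + 1
= (1254 - 1) // 100 + 1
= 1253 // 100 + 1
= 12 + 1

13th century


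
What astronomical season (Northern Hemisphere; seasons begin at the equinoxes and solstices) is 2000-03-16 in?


Date: March 16
Astronomical Winter (approx.; exact equinox/solstice day varies by year): December 21 to March 19
March 16 falls within the Winter window

Winter


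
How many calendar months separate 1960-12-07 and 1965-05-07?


From December 1960 to May 1965
5 years * 12 = 60 months, minus 7 months = 53

53 months


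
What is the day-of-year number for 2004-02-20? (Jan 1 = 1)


Date: February 20, 2004
Days in months 1 through 1: 31
Plus 20 days in February

Day of year: 51


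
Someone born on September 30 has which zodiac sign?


Date: September 30
Conventional tropical zodiac dates: Libra from September 23 onward; Scorpio starts October 23
September 30 falls within the Libra range

Libra


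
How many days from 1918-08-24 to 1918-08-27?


From 1918-08-24 to 1918-08-27
1918-08-24: days before August = 31 + 28 + 31 + 30 + 31 + 30 + 31 = 212 (1918 is not a leap year); day of year = 212 + 24 = 236
1918-08-27: days before August = 31 + 28 + 31 + 30 + 31 + 30 + 31 = 212 (1918 is not a leap year); day of year = 212 + 27 = 239
Same year: 239 - 236 = 3

3 days


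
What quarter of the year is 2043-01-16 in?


Month: January (month 1)
Q1: Jan-Mar, Q2: Apr-Jun, Q3: Jul-Sep, Q4: Oct-Dec

Q1


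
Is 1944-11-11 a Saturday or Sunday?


Anchor: Jan 1, 1944. With p = 1944 - 1 = 1943: (p + p//4 - p//100 + p//400) mod 7 = (1943 + 485 - 19 + 4) mod 7 = 2413 mod 7 = 5 -> Saturday (Mon=0 ... Sun=6)
Day of year: 316; offset = 315
Weekday index = (5 + 315) mod 7 = 5 -> Saturday
Weekend days: Saturday, Sunday

Yes


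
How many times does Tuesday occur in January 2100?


January 2100 has 31 days
Anchor: Jan 1, 2100. With p = 2100 - 1 = 2099: (p + p//4 - p//100 + p//400) mod 7 = (2099 + 524 - 20 + 5) mod 7 = 2608 mod 7 = 4 -> Friday (Mon=0 ... Sun=6)
January 1 is the anchor itself -> Friday
First Tuesday is January 5
Tuesdays: 5, 12, 19, 26

4 Tuesdays


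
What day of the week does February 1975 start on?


Target: February 1, 1975
Anchor: Jan 1, 1975. With p = 1975 - 1 = 1974: (p + p//4 - p//100 + p//400) mod 7 = (1974 + 493 - 19 + 4) mod 7 = 2452 mod 7 = 2 -> Wednesday (Mon=0 ... Sun=6)
Days before February (Jan): 31 days
Weekday index = (2 + 31) mod 7 = 5

Saturday


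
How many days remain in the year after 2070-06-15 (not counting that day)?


Day of year: 166 of 365
Remaining = 365 - 166

199 days


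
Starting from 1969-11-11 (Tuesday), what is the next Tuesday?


Current: Tuesday
Target: Tuesday
Days ahead: 7

Next Tuesday: 1969-11-18


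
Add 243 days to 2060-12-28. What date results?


Start: 2060-12-28, add 243 days
December 2060 has 31 days: 31 - 28 = 3 days to December 31 -> 240 left
January 2061 has 31 days -> 209 left
February 2061 has 28 days -> 181 left
March 2061 has 31 days -> 150 left
April 2061 has 30 days -> 120 left
May 2061 has 31 days -> 89 left
June 2061 has 30 days -> 59 left
July 2061 has 31 days -> 28 left
August 2061: 28 <= 31 -> lands on August 28

Result: 2061-08-28


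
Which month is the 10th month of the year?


Month 10 of 12

October


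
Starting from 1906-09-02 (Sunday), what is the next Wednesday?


Current: Sunday
Target: Wednesday
Days ahead: 3

Next Wednesday: 1906-09-05


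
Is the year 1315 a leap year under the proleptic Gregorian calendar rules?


Gregorian leap year rule: divisible by 4, but not by 100, unless also by 400.
1315 is not divisible by 4 -> not a leap year

No


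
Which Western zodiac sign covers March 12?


Date: March 12
Conventional tropical zodiac dates: Pisces from February 19 onward; Aries starts March 21
March 12 falls within the Pisces range

Pisces


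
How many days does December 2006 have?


December 2006

31 days


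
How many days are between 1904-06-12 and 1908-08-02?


From 1904-06-12 to 1908-08-02
1904-06-12: days before June = 31 + 29 + 31 + 30 + 31 = 152 (1904 is a leap year); day of year = 152 + 12 = 164
1908-08-02: days before August = 31 + 29 + 31 + 30 + 31 + 30 + 31 = 213 (1908 is a leap year); day of year = 213 + 2 = 215
Rest of 1904: 366 - 164 = 202
Full years 1905 (365), 1906 (365), 1907 (365): 1095
Total = 202 + 1095 + 215 = 1512

1512 days


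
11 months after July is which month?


July is month 7
7 + 11 = 18; wrap: 18 - 12 = 6

June


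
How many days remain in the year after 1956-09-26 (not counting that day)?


Day of year: 270 of 366
Remaining = 366 - 270

96 days


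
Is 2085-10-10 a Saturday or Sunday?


Anchor: Jan 1, 2085. With p = 2085 - 1 = 2084: (p + p//4 - p//100 + p//400) mod 7 = (2084 + 521 - 20 + 5) mod 7 = 2590 mod 7 = 0 -> Monday (Mon=0 ... Sun=6)
Day of year: 283; offset = 282
Weekday index = (0 + 282) mod 7 = 2 -> Wednesday
Weekend days: Saturday, Sunday

No


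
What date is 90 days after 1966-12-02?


Start: 1966-12-02, add 90 days
December 1966 has 31 days: 31 - 2 = 29 days to December 31 -> 61 left
January 1967 has 31 days -> 30 left
February 1967 has 28 days -> 2 left
March 1967: 2 <= 31 -> lands on March 2

Result: 1967-03-02


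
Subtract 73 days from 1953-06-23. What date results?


Start: 1953-06-23, subtract 73 days
Back 23 days from June 23 reaches May 31, 1953 -> 50 left
May 1953 has 31 days -> back to April 30, 1953 -> 19 left
April 1953: 30 - 19 = 11 -> lands on April 11

Result: 1953-04-11


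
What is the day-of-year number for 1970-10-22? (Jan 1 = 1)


Date: October 22, 1970
Days in months 1 through 9: 273
Plus 22 days in October

Day of year: 295


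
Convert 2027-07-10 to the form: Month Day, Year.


ISO 2027-07-10 parses as year=2027, month=07, day=10
Month 7 -> July

July 10, 2027


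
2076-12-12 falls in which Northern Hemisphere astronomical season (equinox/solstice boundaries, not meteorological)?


Date: December 12
Astronomical Autumn (approx.; exact equinox/solstice day varies by year): September 22 to December 20
December 12 falls within the Autumn window

Autumn


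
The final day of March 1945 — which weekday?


March 1945 has 31 days
Anchor: Jan 1, 1945. With p = 1945 - 1 = 1944: (p + p//4 - p//100 + p//400) mod 7 = (1944 + 486 - 19 + 4) mod 7 = 2415 mod 7 = 0 -> Monday (Mon=0 ... Sun=6)
Days before March (Jan-Feb): 59; March 1 index = (0 + 59) mod 7 = 3 -> Thursday
Last day offset: 31 - 1 = 30 days
Weekday index = (3 + 30) mod 7 = 5

Saturday, March 31


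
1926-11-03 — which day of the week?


Date: November 3, 1926
Anchor: Jan 1, 1926. With p = 1926 - 1 = 1925: (p + p//4 - p//100 + p//400) mod 7 = (1925 + 481 - 19 + 4) mod 7 = 2391 mod 7 = 4 -> Friday (Mon=0 ... Sun=6)
Days before November (Jan-Oct): 304; offset = 304 + 3 - 1 = 306
Weekday index = (4 + 306) mod 7 = 2

Day of the week: Wednesday


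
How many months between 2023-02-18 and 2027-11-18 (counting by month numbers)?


From February 2023 to November 2027
4 years * 12 = 48 months, plus 9 months = 57

57 months


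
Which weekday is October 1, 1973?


Target: October 1, 1973
Anchor: Jan 1, 1973. With p = 1973 - 1 = 1972: (p + p//4 - p//100 + p//400) mod 7 = (1972 + 493 - 19 + 4) mod 7 = 2450 mod 7 = 0 -> Monday (Mon=0 ... Sun=6)
Days before October (Jan-Sep): 273 days
Weekday index = (0 + 273) mod 7 = 0

Monday


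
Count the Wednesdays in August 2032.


August 2032 has 31 days
Anchor: Jan 1, 2032. With p = 2032 - 1 = 2031: (p + p//4 - p//100 + p//400) mod 7 = (2031 + 507 - 20 + 5) mod 7 = 2523 mod 7 = 3 -> Thursday (Mon=0 ... Sun=6)
Days before August (Jan-Jul): 213; August 1 index = (3 + 213) mod 7 = 6 -> Sunday
First Wednesday is August 4
Wednesdays: 4, 11, 18, 25

4 Wednesdays


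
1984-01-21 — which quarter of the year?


Month: January (month 1)
Q1: Jan-Mar, Q2: Apr-Jun, Q3: Jul-Sep, Q4: Oct-Dec

Q1


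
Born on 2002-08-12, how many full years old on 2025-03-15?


Birth: 2002-08-12
Reference: 2025-03-15
Year difference: 2025 - 2002 = 23
Birthday not yet reached in 2025, subtract 1

22 years old


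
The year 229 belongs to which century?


Century = (year - 1) // 100 + 1
= (229 - 1) // 100 + 1
= 228 // 100 + 1
= 2 + 1

3rd century


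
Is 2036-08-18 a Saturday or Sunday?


Anchor: Jan 1, 2036. With p = 2036 - 1 = 2035: (p + p//4 - p//100 + p//400) mod 7 = (2035 + 508 - 20 + 5) mod 7 = 2528 mod 7 = 1 -> Tuesday (Mon=0 ... Sun=6)
Day of year: 231; offset = 230
Weekday index = (1 + 230) mod 7 = 0 -> Monday
Weekend days: Saturday, Sunday

No


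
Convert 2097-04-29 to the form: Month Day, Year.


ISO 2097-04-29 parses as year=2097, month=04, day=29
Month 4 -> April

April 29, 2097


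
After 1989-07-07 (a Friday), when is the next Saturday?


Current: Friday
Target: Saturday
Days ahead: 1

Next Saturday: 1989-07-08


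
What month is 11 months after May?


May is month 5
5 + 11 = 16; wrap: 16 - 12 = 4

April


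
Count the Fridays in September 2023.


September 2023 has 30 days
Anchor: Jan 1, 2023. With p = 2023 - 1 = 2022: (p + p//4 - p//100 + p//400) mod 7 = (2022 + 505 - 20 + 5) mod 7 = 2512 mod 7 = 6 -> Sunday (Mon=0 ... Sun=6)
Days before September (Jan-Aug): 243; September 1 index = (6 + 243) mod 7 = 4 -> Friday
First Friday is September 1
Fridays: 1, 8, 15, 22, 29

5 Fridays


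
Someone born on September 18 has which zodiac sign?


Date: September 18
Conventional tropical zodiac dates: Virgo from August 23 onward; Libra starts September 23
September 18 falls within the Virgo range

Virgo


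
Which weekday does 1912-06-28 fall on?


Date: June 28, 1912
Anchor: Jan 1, 1912. With p = 1912 - 1 = 1911: (p + p//4 - p//100 + p//400) mod 7 = (1911 + 477 - 19 + 4) mod 7 = 2373 mod 7 = 0 -> Monday (Mon=0 ... Sun=6)
Days before June (Jan-May): 152; offset = 152 + 28 - 1 = 179
Weekday index = (0 + 179) mod 7 = 4

Day of the week: Friday


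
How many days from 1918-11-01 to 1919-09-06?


From 1918-11-01 to 1919-09-06
1918-11-01: days before November = 31 + 28 + 31 + 30 + 31 + 30 + 31 + 31 + 30 + 31 = 304 (1918 is not a leap year); day of year = 304 + 1 = 305
1919-09-06: days before September = 31 + 28 + 31 + 30 + 31 + 30 + 31 + 31 = 243 (1919 is not a leap year); day of year = 243 + 6 = 249
Rest of 1918: 365 - 305 = 60
Total = 60 + 249 = 309

309 days


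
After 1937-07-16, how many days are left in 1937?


Day of year: 197 of 365
Remaining = 365 - 197

168 days


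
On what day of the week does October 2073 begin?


Target: October 1, 2073
Anchor: Jan 1, 2073. With p = 2073 - 1 = 2072: (p + p//4 - p//100 + p//400) mod 7 = (2072 + 518 - 20 + 5) mod 7 = 2575 mod 7 = 6 -> Sunday (Mon=0 ... Sun=6)
Days before October (Jan-Sep): 273 days
Weekday index = (6 + 273) mod 7 = 6

Sunday


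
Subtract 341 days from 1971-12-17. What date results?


Start: 1971-12-17, subtract 341 days
Back 17 days from December 17 reaches November 30, 1971 -> 324 left
November 1971 has 30 days -> back to October 31, 1971 -> 294 left
October 1971 has 31 days -> back to September 30, 1971 -> 263 left
September 1971 has 30 days -> back to August 31, 1971 -> 233 left
August 1971 has 31 days -> back to July 31, 1971 -> 202 left
July 1971 has 31 days -> back to June 30, 1971 -> 171 left
June 1971 has 30 days -> back to May 31, 1971 -> 141 left
May 1971 has 31 days -> back to April 30, 1971 -> 110 left
April 1971 has 30 days -> back to March 31, 1971 -> 80 left
March 1971 has 31 days -> back to February 28, 1971 -> 49 left
February 1971 has 28 days -> back to January 31, 1971 -> 21 left
January 1971: 31 - 21 = 10 -> lands on January 10

Result: 1971-01-10


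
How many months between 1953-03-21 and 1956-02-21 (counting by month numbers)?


From March 1953 to February 1956
3 years * 12 = 36 months, minus 1 month = 35

35 months


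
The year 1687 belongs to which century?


Century = (year - 1) // 100 + 1
= (1687 - 1) // 100 + 1
= 1686 // 100 + 1
= 16 + 1

17th century


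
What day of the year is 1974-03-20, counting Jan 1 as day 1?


Date: March 20, 1974
Days in months 1 through 2: 59
Plus 20 days in March

Day of year: 79


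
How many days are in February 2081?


February 2081 (leap year: no)

28 days


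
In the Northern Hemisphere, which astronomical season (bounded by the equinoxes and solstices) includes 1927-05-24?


Date: May 24
Astronomical Spring (approx.; exact equinox/solstice day varies by year): March 20 to June 20
May 24 falls within the Spring window

Spring


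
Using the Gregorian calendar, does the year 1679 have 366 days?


Gregorian leap year rule: divisible by 4, but not by 100, unless also by 400.
1679 is not divisible by 4 -> not a leap year

No


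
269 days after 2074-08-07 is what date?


Start: 2074-08-07, add 269 days
August 2074 has 31 days: 31 - 7 = 24 days to August 31 -> 245 left
September 2074 has 30 days -> 215 left
October 2074 has 31 days -> 184 left
November 2074 has 30 days -> 154 left
December 2074 has 31 days -> 123 left
January 2075 has 31 days -> 92 left
February 2075 has 28 days -> 64 left
March 2075 has 31 days -> 33 left
April 2075 has 30 days -> 3 left
May 2075: 3 <= 31 -> lands on May 3

Result: 2075-05-03


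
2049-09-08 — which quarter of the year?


Month: September (month 9)
Q1: Jan-Mar, Q2: Apr-Jun, Q3: Jul-Sep, Q4: Oct-Dec

Q3


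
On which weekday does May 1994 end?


May 1994 has 31 days
Anchor: Jan 1, 1994. With p = 1994 - 1 = 1993: (p + p//4 - p//100 + p//400) mod 7 = (1993 + 498 - 19 + 4) mod 7 = 2476 mod 7 = 5 -> Saturday (Mon=0 ... Sun=6)
Days before May (Jan-Apr): 120; May 1 index = (5 + 120) mod 7 = 6 -> Sunday
Last day offset: 31 - 1 = 30 days
Weekday index = (6 + 30) mod 7 = 1

Tuesday, May 31


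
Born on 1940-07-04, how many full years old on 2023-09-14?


Birth: 1940-07-04
Reference: 2023-09-14
Year difference: 2023 - 1940 = 83

83 years old


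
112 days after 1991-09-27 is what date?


Start: 1991-09-27, add 112 days
September 1991 has 30 days: 30 - 27 = 3 days to September 30 -> 109 left
October 1991 has 31 days -> 78 left
November 1991 has 30 days -> 48 left
December 1991 has 31 days -> 17 left
January 1992: 17 <= 31 -> lands on January 17

Result: 1992-01-17


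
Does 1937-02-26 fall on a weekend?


Anchor: Jan 1, 1937. With p = 1937 - 1 = 1936: (p + p//4 - p//100 + p//400) mod 7 = (1936 + 484 - 19 + 4) mod 7 = 2405 mod 7 = 4 -> Friday (Mon=0 ... Sun=6)
Day of year: 57; offset = 56
Weekday index = (4 + 56) mod 7 = 4 -> Friday
Weekend days: Saturday, Sunday

No


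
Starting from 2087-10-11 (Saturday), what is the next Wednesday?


Current: Saturday
Target: Wednesday
Days ahead: 4

Next Wednesday: 2087-10-15


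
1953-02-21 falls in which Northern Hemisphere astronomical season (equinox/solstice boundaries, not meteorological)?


Date: February 21
Astronomical Winter (approx.; exact equinox/solstice day varies by year): December 21 to March 19
February 21 falls within the Winter window

Winter


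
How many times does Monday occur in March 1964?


March 1964 has 31 days
Anchor: Jan 1, 1964. With p = 1964 - 1 = 1963: (p + p//4 - p//100 + p//400) mod 7 = (1963 + 490 - 19 + 4) mod 7 = 2438 mod 7 = 2 -> Wednesday (Mon=0 ... Sun=6)
Days before March (Jan-Feb): 60; March 1 index = (2 + 60) mod 7 = 6 -> Sunday
First Monday is March 2
Mondays: 2, 9, 16, 23, 30

5 Mondays


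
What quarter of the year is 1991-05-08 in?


Month: May (month 5)
Q1: Jan-Mar, Q2: Apr-Jun, Q3: Jul-Sep, Q4: Oct-Dec

Q2


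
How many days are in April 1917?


April 1917

30 days


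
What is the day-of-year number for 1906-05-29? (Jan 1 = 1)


Date: May 29, 1906
Days in months 1 through 4: 120
Plus 29 days in May

Day of year: 149


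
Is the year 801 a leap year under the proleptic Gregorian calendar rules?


Gregorian leap year rule: divisible by 4, but not by 100, unless also by 400.
801 is not divisible by 4 -> not a leap year

No


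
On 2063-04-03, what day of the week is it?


Date: April 3, 2063
Anchor: Jan 1, 2063. With p = 2063 - 1 = 2062: (p + p//4 - p//100 + p//400) mod 7 = (2062 + 515 - 20 + 5) mod 7 = 2562 mod 7 = 0 -> Monday (Mon=0 ... Sun=6)
Days before April (Jan-Mar): 90; offset = 90 + 3 - 1 = 92
Weekday index = (0 + 92) mod 7 = 1

Day of the week: Tuesday


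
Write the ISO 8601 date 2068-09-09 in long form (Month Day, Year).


ISO 2068-09-09 parses as year=2068, month=09, day=09
Month 9 -> September

September 9, 2068


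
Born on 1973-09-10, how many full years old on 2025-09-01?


Birth: 1973-09-10
Reference: 2025-09-01
Year difference: 2025 - 1973 = 52
Birthday not yet reached in 2025, subtract 1

51 years old


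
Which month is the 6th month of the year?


Month 6 of 12

June


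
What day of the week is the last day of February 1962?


February 1962 has 28 days
Anchor: Jan 1, 1962. With p = 1962 - 1 = 1961: (p + p//4 - p//100 + p//400) mod 7 = (1961 + 490 - 19 + 4) mod 7 = 2436 mod 7 = 0 -> Monday (Mon=0 ... Sun=6)
Days before February (Jan): 31; February 1 index = (0 + 31) mod 7 = 3 -> Thursday
Last day offset: 28 - 1 = 27 days
Weekday index = (3 + 27) mod 7 = 2

Wednesday, February 28


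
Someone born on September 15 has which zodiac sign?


Date: September 15
Conventional tropical zodiac dates: Virgo from August 23 onward; Libra starts September 23
September 15 falls within the Virgo range

Virgo


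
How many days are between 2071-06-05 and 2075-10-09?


From 2071-06-05 to 2075-10-09
2071-06-05: days before June = 31 + 28 + 31 + 30 + 31 = 151 (2071 is not a leap year); day of year = 151 + 5 = 156
2075-10-09: days before October = 31 + 28 + 31 + 30 + 31 + 30 + 31 + 31 + 30 = 273 (2075 is not a leap year); day of year = 273 + 9 = 282
Rest of 2071: 365 - 156 = 209
Full years 2072 (366), 2073 (365), 2074 (365): 1096
Total = 209 + 1096 + 282 = 1587

1587 days


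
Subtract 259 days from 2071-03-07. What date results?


Start: 2071-03-07, subtract 259 days
Back 7 days from March 7 reaches February 28, 2071 -> 252 left
February 2071 has 28 days -> back to January 31, 2071 -> 224 left
January 2071 has 31 days -> back to December 31, 2070 -> 193 left
December 2070 has 31 days -> back to November 30, 2070 -> 162 left
November 2070 has 30 days -> back to October 31, 2070 -> 132 left
October 2070 has 31 days -> back to September 30, 2070 -> 101 left
September 2070 has 30 days -> back to August 31, 2070 -> 71 left
August 2070 has 31 days -> back to July 31, 2070 -> 40 left
July 2070 has 31 days -> back to June 30, 2070 -> 9 left
June 2070: 30 - 9 = 21 -> lands on June 21

Result: 2070-06-21


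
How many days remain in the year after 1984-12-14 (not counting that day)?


Day of year: 349 of 366
Remaining = 366 - 349

17 days


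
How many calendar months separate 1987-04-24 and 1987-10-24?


From April 1987 to October 1987
0 years * 12 = 0 months, plus 6 months = 6

6 months


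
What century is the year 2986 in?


Century = (year - 1) // 100 + 1
= (2986 - 1) // 100 + 1
= 2985 // 100 + 1
= 29 + 1

30th century


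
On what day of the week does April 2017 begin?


Target: April 1, 2017
Anchor: Jan 1, 2017. With p = 2017 - 1 = 2016: (p + p//4 - p//100 + p//400) mod 7 = (2016 + 504 - 20 + 5) mod 7 = 2505 mod 7 = 6 -> Sunday (Mon=0 ... Sun=6)
Days before April (Jan-Mar): 90 days
Weekday index = (6 + 90) mod 7 = 5

Saturday


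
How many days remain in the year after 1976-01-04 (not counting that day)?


Day of year: 4 of 366
Remaining = 366 - 4

362 days


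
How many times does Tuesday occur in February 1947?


February 1947 has 28 days
Anchor: Jan 1, 1947. With p = 1947 - 1 = 1946: (p + p//4 - p//100 + p//400) mod 7 = (1946 + 486 - 19 + 4) mod 7 = 2417 mod 7 = 2 -> Wednesday (Mon=0 ... Sun=6)
Days before February (Jan): 31; February 1 index = (2 + 31) mod 7 = 5 -> Saturday
First Tuesday is February 4
Tuesdays: 4, 11, 18, 25

4 Tuesdays


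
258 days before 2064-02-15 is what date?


Start: 2064-02-15, subtract 258 days
Back 15 days from February 15 reaches January 31, 2064 -> 243 left
January 2064 has 31 days -> back to December 31, 2063 -> 212 left
December 2063 has 31 days -> back to November 30, 2063 -> 181 left
November 2063 has 30 days -> back to October 31, 2063 -> 151 left
October 2063 has 31 days -> back to September 30, 2063 -> 120 left
September 2063 has 30 days -> back to August 31, 2063 -> 90 left
August 2063 has 31 days -> back to July 31, 2063 -> 59 left
July 2063 has 31 days -> back to June 30, 2063 -> 28 left
June 2063: 30 - 28 = 2 -> lands on June 2

Result: 2063-06-02


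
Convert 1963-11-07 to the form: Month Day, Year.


ISO 1963-11-07 parses as year=1963, month=11, day=07
Month 11 -> November

November 7, 1963


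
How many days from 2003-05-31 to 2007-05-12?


From 2003-05-31 to 2007-05-12
2003-05-31: days before May = 31 + 28 + 31 + 30 = 120 (2003 is not a leap year); day of year = 120 + 31 = 151
2007-05-12: days before May = 31 + 28 + 31 + 30 = 120 (2007 is not a leap year); day of year = 120 + 12 = 132
Rest of 2003: 365 - 151 = 214
Full years 2004 (366), 2005 (365), 2006 (365): 1096
Total = 214 + 1096 + 132 = 1442

1442 days


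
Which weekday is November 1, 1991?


Target: November 1, 1991
Anchor: Jan 1, 1991. With p = 1991 - 1 = 1990: (p + p//4 - p//100 + p//400) mod 7 = (1990 + 497 - 19 + 4) mod 7 = 2472 mod 7 = 1 -> Tuesday (Mon=0 ... Sun=6)
Days before November (Jan-Oct): 304 days
Weekday index = (1 + 304) mod 7 = 4

Friday


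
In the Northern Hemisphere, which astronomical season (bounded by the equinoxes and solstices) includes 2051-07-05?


Date: July 5
Astronomical Summer (approx.; exact equinox/solstice day varies by year): June 21 to September 21
July 5 falls within the Summer window

Summer


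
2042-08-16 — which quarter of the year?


Month: August (month 8)
Q1: Jan-Mar, Q2: Apr-Jun, Q3: Jul-Sep, Q4: Oct-Dec

Q3


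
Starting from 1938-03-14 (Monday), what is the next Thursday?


Current: Monday
Target: Thursday
Days ahead: 3

Next Thursday: 1938-03-17


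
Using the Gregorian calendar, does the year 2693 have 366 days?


Gregorian leap year rule: divisible by 4, but not by 100, unless also by 400.
2693 is not divisible by 4 -> not a leap year

No


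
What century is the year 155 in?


Century = (year - 1) // 100 + 1
= (155 - 1) // 100 + 1
= 154 // 100 + 1
= 1 + 1

2nd century


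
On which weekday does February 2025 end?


February 2025 has 28 days
Anchor: Jan 1, 2025. With p = 2025 - 1 = 2024: (p + p//4 - p//100 + p//400) mod 7 = (2024 + 506 - 20 + 5) mod 7 = 2515 mod 7 = 2 -> Wednesday (Mon=0 ... Sun=6)
Days before February (Jan): 31; February 1 index = (2 + 31) mod 7 = 5 -> Saturday
Last day offset: 28 - 1 = 27 days
Weekday index = (5 + 27) mod 7 = 4

Friday, February 28


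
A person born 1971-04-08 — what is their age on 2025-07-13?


Birth: 1971-04-08
Reference: 2025-07-13
Year difference: 2025 - 1971 = 54

54 years old


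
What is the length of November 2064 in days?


November 2064

30 days


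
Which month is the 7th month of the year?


Month 7 of 12

July


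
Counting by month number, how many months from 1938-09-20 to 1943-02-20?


From September 1938 to February 1943
5 years * 12 = 60 months, minus 7 months = 53

53 months


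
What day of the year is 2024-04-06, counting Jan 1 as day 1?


Date: April 6, 2024
Days in months 1 through 3: 91
Plus 6 days in April

Day of year: 97


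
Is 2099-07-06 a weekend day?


Anchor: Jan 1, 2099. With p = 2099 - 1 = 2098: (p + p//4 - p//100 + p//400) mod 7 = (2098 + 524 - 20 + 5) mod 7 = 2607 mod 7 = 3 -> Thursday (Mon=0 ... Sun=6)
Day of year: 187; offset = 186
Weekday index = (3 + 186) mod 7 = 0 -> Monday
Weekend days: Saturday, Sunday

No


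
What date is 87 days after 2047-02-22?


Start: 2047-02-22, add 87 days
February 2047 has 28 days: 28 - 22 = 6 days to February 28 -> 81 left
March 2047 has 31 days -> 50 left
April 2047 has 30 days -> 20 left
May 2047: 20 <= 31 -> lands on May 20

Result: 2047-05-20


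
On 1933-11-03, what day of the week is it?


Date: November 3, 1933
Anchor: Jan 1, 1933. With p = 1933 - 1 = 1932: (p + p//4 - p//100 + p//400) mod 7 = (1932 + 483 - 19 + 4) mod 7 = 2400 mod 7 = 6 -> Sunday (Mon=0 ... Sun=6)
Days before November (Jan-Oct): 304; offset = 304 + 3 - 1 = 306
Weekday index = (6 + 306) mod 7 = 4

Day of the week: Friday


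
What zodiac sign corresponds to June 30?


Date: June 30
Conventional tropical zodiac dates: Cancer from June 21 onward; Leo starts July 23
June 30 falls within the Cancer range

Cancer


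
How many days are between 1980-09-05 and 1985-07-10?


From 1980-09-05 to 1985-07-10
1980-09-05: days before September = 31 + 29 + 31 + 30 + 31 + 30 + 31 + 31 = 244 (1980 is a leap year); day of year = 244 + 5 = 249
1985-07-10: days before July = 31 + 28 + 31 + 30 + 31 + 30 = 181 (1985 is not a leap year); day of year = 181 + 10 = 191
Rest of 1980: 366 - 249 = 117
Full years 1981 (365), 1982 (365), 1983 (365), 1984 (366): 1461
Total = 117 + 1461 + 191 = 1769

1769 days


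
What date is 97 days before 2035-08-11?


Start: 2035-08-11, subtract 97 days
Back 11 days from August 11 reaches July 31, 2035 -> 86 left
July 2035 has 31 days -> back to June 30, 2035 -> 55 left
June 2035 has 30 days -> back to May 31, 2035 -> 25 left
May 2035: 31 - 25 = 6 -> lands on May 6

Result: 2035-05-06


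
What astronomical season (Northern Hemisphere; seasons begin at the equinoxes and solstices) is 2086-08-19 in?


Date: August 19
Astronomical Summer (approx.; exact equinox/solstice day varies by year): June 21 to September 21
August 19 falls within the Summer window

Summer


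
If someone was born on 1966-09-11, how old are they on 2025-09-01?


Birth: 1966-09-11
Reference: 2025-09-01
Year difference: 2025 - 1966 = 59
Birthday not yet reached in 2025, subtract 1

58 years old


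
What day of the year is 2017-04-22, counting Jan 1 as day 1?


Date: April 22, 2017
Days in months 1 through 3: 90
Plus 22 days in April

Day of year: 112


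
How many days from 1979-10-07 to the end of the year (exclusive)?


Day of year: 280 of 365
Remaining = 365 - 280

85 days


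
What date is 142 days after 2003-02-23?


Start: 2003-02-23, add 142 days
February 2003 has 28 days: 28 - 23 = 5 days to February 28 -> 137 left
March 2003 has 31 days -> 106 left
April 2003 has 30 days -> 76 left
May 2003 has 31 days -> 45 left
June 2003 has 30 days -> 15 left
July 2003: 15 <= 31 -> lands on July 15

Result: 2003-07-15
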